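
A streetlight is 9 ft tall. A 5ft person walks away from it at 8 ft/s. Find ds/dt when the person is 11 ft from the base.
10 ft/s

By similar triangles: 9/(x+s) = 5/s
Solving: s = 5x/4
ds/dt = 5/4 · dx/dt = 5/4 · 8 = 10 ft/s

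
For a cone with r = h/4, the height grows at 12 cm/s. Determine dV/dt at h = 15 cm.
675π/4 cm³/s

V = (1/3)π(h/4)²h = πh³/48
dV/dt = πh²/16 · 12
At h = 15: dV/dt = 675π/4 cm³/s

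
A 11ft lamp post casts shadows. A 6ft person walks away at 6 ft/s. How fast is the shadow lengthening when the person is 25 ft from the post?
36/5 ft/s

By similar triangles: 11/(x+s) = 6/s
Solving: s = 6x/5
ds/dt = 6/5 · dx/dt = 6/5 · 6 = 36/5 ft/s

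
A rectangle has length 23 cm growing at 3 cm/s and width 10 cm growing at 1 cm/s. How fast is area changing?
53 cm²/s

A = lw
dA/dt = w·dl/dt + l·dw/dt = 10·3 + 23·1 = 53 cm²/s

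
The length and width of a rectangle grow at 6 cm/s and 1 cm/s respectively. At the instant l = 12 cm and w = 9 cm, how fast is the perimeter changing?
14 cm/s

P = 2(l + w)
dP/dt = 2(dl/dt + dw/dt) = 2(6 + 1) = 14 cm/s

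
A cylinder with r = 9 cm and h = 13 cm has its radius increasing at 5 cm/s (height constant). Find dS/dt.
310π cm²/s

S = 2πrh + 2πr² (lateral + bases)
dS/dt = (2πh + 4πr)·dr/dt = (2π·13 + 4π·9)·5
= 310π cm²/s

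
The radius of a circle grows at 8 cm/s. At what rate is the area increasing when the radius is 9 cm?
144π cm²/s

A = πr²
dA/dt = 2πr · dr/dt = 2π(9)(8) = 144π cm²/s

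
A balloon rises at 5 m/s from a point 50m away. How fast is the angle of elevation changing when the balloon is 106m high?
0.0182 rad/s

tan(θ) = y/50
sec²(θ) · dθ/dt = (1/50) · dy/dt
dθ/dt = cos²(θ)/50 · 5 = 50/(50² + 106²) · 5
dθ/dt = 0.0182 rad/s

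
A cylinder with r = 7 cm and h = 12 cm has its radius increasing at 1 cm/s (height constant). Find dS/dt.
52π cm²/s

S = 2πrh + 2πr² (lateral + bases)
dS/dt = (2πh + 4πr)·dr/dt = (2π·12 + 4π·7)·1
= 52π cm²/s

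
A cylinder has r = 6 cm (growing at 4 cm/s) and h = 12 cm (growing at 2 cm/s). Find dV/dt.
648π cm³/s

V = πr²h
dV/dt = 2πrh·dr/dt + πr²·dh/dt
= 2π(6)(12)(4) + π(6)²(2)
= 648π cm³/s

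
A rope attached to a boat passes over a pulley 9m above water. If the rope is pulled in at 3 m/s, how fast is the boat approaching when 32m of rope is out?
96√943/943 ≈ 3.126 m/s

rope² = x² + 9²
x = √(32² - 9²) = √943
dx/dt = (rope/x) · d(rope)/dt = (32/√943) · (-3) = -96√943/943 m/s
The boat approaches at 96√943/943 ≈ 3.126 m/s.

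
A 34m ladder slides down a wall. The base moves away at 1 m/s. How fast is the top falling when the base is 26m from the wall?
13√30/60 ≈ 1.187 m/s

x² + y² = 34²
2x·dx/dt + 2y·dy/dt = 0
dy/dt = -x/y · dx/dt = -26/(4√30) · 1 = -13√30/60 m/s
The top is descending at 13√30/60 ≈ 1.187 m/s.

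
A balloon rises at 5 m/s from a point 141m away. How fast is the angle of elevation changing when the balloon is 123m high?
0.020137 rad/s

tan(θ) = y/141
sec²(θ) · dθ/dt = (1/141) · dy/dt
dθ/dt = cos²(θ)/141 · 5 = 141/(141² + 123²) · 5
dθ/dt = 0.020137 rad/s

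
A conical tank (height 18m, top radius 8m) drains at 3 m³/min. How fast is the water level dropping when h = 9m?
3/(16π) ≈ 0.05968 m/min

r/h = 8/18, so r = (4/9)h
V = (1/3)πr²h = (1/3)π((4/9)h)²h = (16/243)πh³
dV/dh = (16/81)πh²
dh/dt = (dV/dt)/(dV/dh) = -3/((16/81)π·9²) = -3/(16π) m/min
The level is dropping at 3/(16π) ≈ 0.05968 m/min.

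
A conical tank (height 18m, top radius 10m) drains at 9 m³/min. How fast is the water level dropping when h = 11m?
729/(3025π) ≈ 0.07671 m/min

r/h = 10/18, so r = (5/9)h
V = (1/3)πr²h = (1/3)π((5/9)h)²h = (25/243)πh³
dV/dh = (25/81)πh²
dh/dt = (dV/dt)/(dV/dh) = -9/((25/81)π·11²) = -729/(3025π) m/min
The level is dropping at 729/(3025π) ≈ 0.07671 m/min.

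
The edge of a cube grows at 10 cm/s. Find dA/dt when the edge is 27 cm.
3240 cm²/s

A = 6s²
dA/dt = 12s · ds/dt = 12·27·10 = 3240 cm²/s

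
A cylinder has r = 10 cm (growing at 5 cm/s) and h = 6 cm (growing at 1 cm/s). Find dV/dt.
700π cm³/s

V = πr²h
dV/dt = 2πrh·dr/dt + πr²·dh/dt
= 2π(10)(6)(5) + π(10)²(1)
= 700π cm³/s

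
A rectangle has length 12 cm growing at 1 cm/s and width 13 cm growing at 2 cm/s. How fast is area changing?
37 cm²/s

A = lw
dA/dt = w·dl/dt + l·dw/dt = 13·1 + 12·2 = 37 cm²/s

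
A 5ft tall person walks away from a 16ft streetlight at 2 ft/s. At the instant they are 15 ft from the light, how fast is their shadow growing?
10/11 ft/s

By similar triangles: 16/(x+s) = 5/s
Solving: s = 5x/11
ds/dt = 5/11 · dx/dt = 5/11 · 2 = 10/11 ft/s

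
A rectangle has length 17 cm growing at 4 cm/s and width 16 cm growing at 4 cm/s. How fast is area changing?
132 cm²/s

A = lw
dA/dt = w·dl/dt + l·dw/dt = 16·4 + 17·4 = 132 cm²/s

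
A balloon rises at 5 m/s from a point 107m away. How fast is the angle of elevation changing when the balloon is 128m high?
0.019222 rad/s

tan(θ) = y/107
sec²(θ) · dθ/dt = (1/107) · dy/dt
dθ/dt = cos²(θ)/107 · 5 = 107/(107² + 128²) · 5
dθ/dt = 0.019222 rad/s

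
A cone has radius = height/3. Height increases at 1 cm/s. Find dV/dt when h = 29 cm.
841π/9 cm³/s

V = (1/3)π(h/3)²h = πh³/27
dV/dt = πh²/9 · 1
At h = 29: dV/dt = 841π/9 cm³/s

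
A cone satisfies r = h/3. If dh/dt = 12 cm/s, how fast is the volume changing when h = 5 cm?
100π/3 cm³/s

V = (1/3)π(h/3)²h = πh³/27
dV/dt = πh²/9 · 12
At h = 5: dV/dt = 100π/3 cm³/s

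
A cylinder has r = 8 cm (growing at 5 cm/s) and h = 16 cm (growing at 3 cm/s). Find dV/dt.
1472π cm³/s

V = πr²h
dV/dt = 2πrh·dr/dt + πr²·dh/dt
= 2π(8)(16)(5) + π(8)²(3)
= 1472π cm³/s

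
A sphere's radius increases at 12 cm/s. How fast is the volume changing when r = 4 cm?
768π cm³/s

V = (4/3)πr³
dV/dt = dV/dr · dr/dt = 4πr² · 12
At r = 4: dV/dt = 768π cm³/s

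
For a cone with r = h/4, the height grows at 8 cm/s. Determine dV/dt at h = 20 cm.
200π cm³/s

V = (1/3)π(h/4)²h = πh³/48
dV/dt = πh²/16 · 8
At h = 20: dV/dt = 200π cm³/s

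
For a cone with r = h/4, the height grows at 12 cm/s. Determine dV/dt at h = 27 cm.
2187π/4 cm³/s

V = (1/3)π(h/4)²h = πh³/48
dV/dt = πh²/16 · 12
At h = 27: dV/dt = 2187π/4 cm³/s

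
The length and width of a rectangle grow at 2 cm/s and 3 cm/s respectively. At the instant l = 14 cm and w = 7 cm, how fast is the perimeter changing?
10 cm/s

P = 2(l + w)
dP/dt = 2(dl/dt + dw/dt) = 2(2 + 3) = 10 cm/s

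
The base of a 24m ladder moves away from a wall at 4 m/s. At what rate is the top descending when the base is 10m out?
20√119/119 ≈ 1.833 m/s

x² + y² = 24²
2x·dx/dt + 2y·dy/dt = 0
dy/dt = -x/y · dx/dt = -10/(2√119) · 4 = -20√119/119 m/s
The top is descending at 20√119/119 ≈ 1.833 m/s.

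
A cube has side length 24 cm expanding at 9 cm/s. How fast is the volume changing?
15552 cm³/s

V = s³
dV/dt = 3s² · ds/dt = 3·24²·9 = 15552 cm³/s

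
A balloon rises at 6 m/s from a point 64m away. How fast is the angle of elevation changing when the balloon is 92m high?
0.030573 rad/s

tan(θ) = y/64
sec²(θ) · dθ/dt = (1/64) · dy/dt
dθ/dt = cos²(θ)/64 · 6 = 64/(64² + 92²) · 6
dθ/dt = 0.030573 rad/s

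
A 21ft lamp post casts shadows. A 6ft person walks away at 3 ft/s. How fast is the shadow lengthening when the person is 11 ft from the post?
6/5 ft/s

By similar triangles: 21/(x+s) = 6/s
Solving: s = 6x/15
ds/dt = 6/15 · dx/dt = 2/5 · 3 = 6/5 ft/s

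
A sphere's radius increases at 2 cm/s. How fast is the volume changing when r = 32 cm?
8192π cm³/s

V = (4/3)πr³
dV/dt = dV/dr · dr/dt = 4πr² · 2
At r = 32: dV/dt = 8192π cm³/s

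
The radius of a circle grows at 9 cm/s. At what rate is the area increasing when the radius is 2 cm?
36π cm²/s

A = πr²
dA/dt = 2πr · dr/dt = 2π(2)(9) = 36π cm²/s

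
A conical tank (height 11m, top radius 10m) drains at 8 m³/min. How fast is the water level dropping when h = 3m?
242/(225π) ≈ 0.3424 m/min

r/h = 10/11, so r = (10/11)h
V = (1/3)πr²h = (1/3)π((10/11)h)²h = (100/363)πh³
dV/dh = (100/121)πh²
dh/dt = (dV/dt)/(dV/dh) = -8/((100/121)π·3²) = -242/(225π) m/min
The level is dropping at 242/(225π) ≈ 0.3424 m/min.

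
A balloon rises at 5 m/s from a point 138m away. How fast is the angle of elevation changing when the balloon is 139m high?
0.017985 rad/s

tan(θ) = y/138
sec²(θ) · dθ/dt = (1/138) · dy/dt
dθ/dt = cos²(θ)/138 · 5 = 138/(138² + 139²) · 5
dθ/dt = 0.017985 rad/s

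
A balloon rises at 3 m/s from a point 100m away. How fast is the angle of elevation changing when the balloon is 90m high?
0.016575 rad/s

tan(θ) = y/100
sec²(θ) · dθ/dt = (1/100) · dy/dt
dθ/dt = cos²(θ)/100 · 3 = 100/(100² + 90²) · 3
dθ/dt = 0.016575 rad/s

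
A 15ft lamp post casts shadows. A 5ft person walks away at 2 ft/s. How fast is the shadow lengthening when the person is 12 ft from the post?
1 ft/s

By similar triangles: 15/(x+s) = 5/s
Solving: s = 5x/10
ds/dt = 5/10 · dx/dt = 1/2 · 2 = 1 ft/s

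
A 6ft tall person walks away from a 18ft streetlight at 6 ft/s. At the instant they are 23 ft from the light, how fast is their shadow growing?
3 ft/s

By similar triangles: 18/(x+s) = 6/s
Solving: s = 6x/12
ds/dt = 6/12 · dx/dt = 1/2 · 6 = 3 ft/s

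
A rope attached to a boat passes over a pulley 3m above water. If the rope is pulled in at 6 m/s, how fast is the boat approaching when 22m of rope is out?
132√19/95 ≈ 6.057 m/s

rope² = x² + 3²
x = √(22² - 3²) = 5√19
dx/dt = (rope/x) · d(rope)/dt = (22/(5√19)) · (-6) = -132√19/95 m/s
The boat approaches at 132√19/95 ≈ 6.057 m/s.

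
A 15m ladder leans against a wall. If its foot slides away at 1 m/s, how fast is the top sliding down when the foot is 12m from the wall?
4/3 ≈ 1.333 m/s

x² + y² = 15²
2x·dx/dt + 2y·dy/dt = 0
dy/dt = -x/y · dx/dt = -12/9 · 1 = -4/3 m/s
The top is descending at 4/3 ≈ 1.333 m/s.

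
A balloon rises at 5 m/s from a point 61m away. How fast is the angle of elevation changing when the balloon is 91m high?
0.025412 rad/s

tan(θ) = y/61
sec²(θ) · dθ/dt = (1/61) · dy/dt
dθ/dt = cos²(θ)/61 · 5 = 61/(61² + 91²) · 5
dθ/dt = 0.025412 rad/s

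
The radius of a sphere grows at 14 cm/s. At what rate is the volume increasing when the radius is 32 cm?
57344π cm³/s

V = (4/3)πr³
dV/dt = dV/dr · dr/dt = 4πr² · 14
At r = 32: dV/dt = 57344π cm³/s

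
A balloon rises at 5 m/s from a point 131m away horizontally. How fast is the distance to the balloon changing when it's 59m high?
295√20642/20642 ≈ 2.053 m/s

z² = 131² + y²
z = √(131² + 59²) = √20642
dz/dt = y/z · dy/dt = 59/√20642 · 5 = 295√20642/20642 ≈ 2.053 m/s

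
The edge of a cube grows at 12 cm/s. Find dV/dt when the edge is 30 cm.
32400 cm³/s

V = s³
dV/dt = 3s² · ds/dt = 3·30²·12 = 32400 cm³/s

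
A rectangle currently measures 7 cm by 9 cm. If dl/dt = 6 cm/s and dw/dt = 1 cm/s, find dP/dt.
14 cm/s

P = 2(l + w)
dP/dt = 2(dl/dt + dw/dt) = 2(6 + 1) = 14 cm/s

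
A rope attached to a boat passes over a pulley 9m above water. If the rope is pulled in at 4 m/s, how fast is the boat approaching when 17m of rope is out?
17√13/13 ≈ 4.715 m/s

rope² = x² + 9²
x = √(17² - 9²) = 4√13
dx/dt = (rope/x) · d(rope)/dt = (17/(4√13)) · (-4) = -17√13/13 m/s
The boat approaches at 17√13/13 ≈ 4.715 m/s.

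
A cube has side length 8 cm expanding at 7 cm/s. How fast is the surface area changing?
672 cm²/s

A = 6s²
dA/dt = 12s · ds/dt = 12·8·7 = 672 cm²/s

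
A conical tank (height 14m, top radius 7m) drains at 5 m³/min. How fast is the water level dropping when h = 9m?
20/(81π) ≈ 0.0786 m/min

r/h = 7/14, so r = (1/2)h
V = (1/3)πr²h = (1/3)π((1/2)h)²h = (1/12)πh³
dV/dh = (1/4)πh²
dh/dt = (dV/dt)/(dV/dh) = -5/((1/4)π·9²) = -20/(81π) m/min
The level is dropping at 20/(81π) ≈ 0.0786 m/min.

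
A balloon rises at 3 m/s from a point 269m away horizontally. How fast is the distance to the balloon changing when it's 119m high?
357√86522/86522 ≈ 1.214 m/s

z² = 269² + y²
z = √(269² + 119²) = √86522
dz/dt = y/z · dy/dt = 119/√86522 · 3 = 357√86522/86522 ≈ 1.214 m/s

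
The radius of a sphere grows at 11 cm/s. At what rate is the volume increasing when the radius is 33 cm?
47916π cm³/s

V = (4/3)πr³
dV/dt = dV/dr · dr/dt = 4πr² · 11
At r = 33: dV/dt = 47916π cm³/s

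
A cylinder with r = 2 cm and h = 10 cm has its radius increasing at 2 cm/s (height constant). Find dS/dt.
56π cm²/s

S = 2πrh + 2πr² (lateral + bases)
dS/dt = (2πh + 4πr)·dr/dt = (2π·10 + 4π·2)·2
= 56π cm²/s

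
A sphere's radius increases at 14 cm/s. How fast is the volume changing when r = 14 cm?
10976π cm³/s

V = (4/3)πr³
dV/dt = dV/dr · dr/dt = 4πr² · 14
At r = 14: dV/dt = 10976π cm³/s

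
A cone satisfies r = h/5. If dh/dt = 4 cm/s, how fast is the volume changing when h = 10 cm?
16π cm³/s

V = (1/3)π(h/5)²h = πh³/75
dV/dt = πh²/25 · 4
At h = 10: dV/dt = 16π cm³/s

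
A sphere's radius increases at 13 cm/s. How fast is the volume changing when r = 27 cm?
37908π cm³/s

V = (4/3)πr³
dV/dt = dV/dr · dr/dt = 4πr² · 13
At r = 27: dV/dt = 37908π cm³/s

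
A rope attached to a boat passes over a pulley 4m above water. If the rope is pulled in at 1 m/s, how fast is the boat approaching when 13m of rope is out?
13√17/51 ≈ 1.051 m/s

rope² = x² + 4²
x = √(13² - 4²) = 3√17
dx/dt = (rope/x) · d(rope)/dt = (13/(3√17)) · (-1) = -13√17/51 m/s
The boat approaches at 13√17/51 ≈ 1.051 m/s.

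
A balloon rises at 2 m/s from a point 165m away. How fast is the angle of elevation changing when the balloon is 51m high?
0.011064 rad/s

tan(θ) = y/165
sec²(θ) · dθ/dt = (1/165) · dy/dt
dθ/dt = cos²(θ)/165 · 2 = 165/(165² + 51²) · 2
dθ/dt = 0.011064 rad/s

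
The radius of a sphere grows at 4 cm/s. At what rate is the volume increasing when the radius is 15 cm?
3600π cm³/s

V = (4/3)πr³
dV/dt = dV/dr · dr/dt = 4πr² · 4
At r = 15: dV/dt = 3600π cm³/s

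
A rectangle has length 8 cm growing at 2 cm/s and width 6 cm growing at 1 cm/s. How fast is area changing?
20 cm²/s

A = lw
dA/dt = w·dl/dt + l·dw/dt = 6·2 + 8·1 = 20 cm²/s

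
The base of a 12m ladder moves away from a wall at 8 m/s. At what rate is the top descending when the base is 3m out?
8√15/15 ≈ 2.066 m/s

x² + y² = 12²
2x·dx/dt + 2y·dy/dt = 0
dy/dt = -x/y · dx/dt = -3/(3√15) · 8 = -8√15/15 m/s
The top is descending at 8√15/15 ≈ 2.066 m/s.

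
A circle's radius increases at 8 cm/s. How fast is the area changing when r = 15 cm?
240π cm²/s

A = πr²
dA/dt = 2πr · dr/dt = 2π(15)(8) = 240π cm²/s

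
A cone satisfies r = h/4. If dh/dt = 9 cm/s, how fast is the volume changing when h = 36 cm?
729π cm³/s

V = (1/3)π(h/4)²h = πh³/48
dV/dt = πh²/16 · 9
At h = 36: dV/dt = 729π cm³/s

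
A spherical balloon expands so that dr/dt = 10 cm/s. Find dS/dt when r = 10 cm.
800π cm²/s

S = 4πr²
dS/dt = dS/dr · dr/dt = 8πr · 10
At r = 10: dS/dt = 800π cm²/s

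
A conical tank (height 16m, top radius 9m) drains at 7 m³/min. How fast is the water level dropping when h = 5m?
1792/(2025π) ≈ 0.2817 m/min

r/h = 9/16, so r = (9/16)h
V = (1/3)πr²h = (1/3)π((9/16)h)²h = (27/256)πh³
dV/dh = (81/256)πh²
dh/dt = (dV/dt)/(dV/dh) = -7/((81/256)π·5²) = -1792/(2025π) m/min
The level is dropping at 1792/(2025π) ≈ 0.2817 m/min.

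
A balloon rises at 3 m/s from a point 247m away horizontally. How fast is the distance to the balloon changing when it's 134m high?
402√78965/78965 ≈ 1.431 m/s

z² = 247² + y²
z = √(247² + 134²) = √78965
dz/dt = y/z · dy/dt = 134/√78965 · 3 = 402√78965/78965 ≈ 1.431 m/s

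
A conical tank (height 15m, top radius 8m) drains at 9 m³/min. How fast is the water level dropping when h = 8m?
2025/(4096π) ≈ 0.1574 m/min

r/h = 8/15, so r = (8/15)h
V = (1/3)πr²h = (1/3)π((8/15)h)²h = (64/675)πh³
dV/dh = (64/225)πh²
dh/dt = (dV/dt)/(dV/dh) = -9/((64/225)π·8²) = -2025/(4096π) m/min
The level is dropping at 2025/(4096π) ≈ 0.1574 m/min.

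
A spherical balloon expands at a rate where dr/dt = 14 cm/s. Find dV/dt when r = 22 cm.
27104π cm³/s

V = (4/3)πr³
dV/dt = dV/dr · dr/dt = 4πr² · 14
At r = 22: dV/dt = 27104π cm³/s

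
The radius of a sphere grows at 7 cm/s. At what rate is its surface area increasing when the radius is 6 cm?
336π cm²/s

S = 4πr²
dS/dt = dS/dr · dr/dt = 8πr · 7
At r = 6: dS/dt = 336π cm²/s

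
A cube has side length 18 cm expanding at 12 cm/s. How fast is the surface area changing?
2592 cm²/s

A = 6s²
dA/dt = 12s · ds/dt = 12·18·12 = 2592 cm²/s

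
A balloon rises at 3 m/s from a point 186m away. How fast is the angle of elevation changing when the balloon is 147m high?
0.009928 rad/s

tan(θ) = y/186
sec²(θ) · dθ/dt = (1/186) · dy/dt
dθ/dt = cos²(θ)/186 · 3 = 186/(186² + 147²) · 3
dθ/dt = 0.009928 rad/s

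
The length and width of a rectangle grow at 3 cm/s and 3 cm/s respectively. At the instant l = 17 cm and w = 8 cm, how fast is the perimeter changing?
12 cm/s

P = 2(l + w)
dP/dt = 2(dl/dt + dw/dt) = 2(3 + 3) = 12 cm/s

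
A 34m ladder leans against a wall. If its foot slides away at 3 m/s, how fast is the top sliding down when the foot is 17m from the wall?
√3 ≈ 1.732 m/s

x² + y² = 34²
2x·dx/dt + 2y·dy/dt = 0
dy/dt = -x/y · dx/dt = -17/(17√3) · 3 = -√3 m/s
The top is descending at √3 ≈ 1.732 m/s.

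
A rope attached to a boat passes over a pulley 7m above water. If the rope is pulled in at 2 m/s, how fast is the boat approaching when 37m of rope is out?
37√330/330 ≈ 2.037 m/s

rope² = x² + 7²
x = √(37² - 7²) = 2√330
dx/dt = (rope/x) · d(rope)/dt = (37/(2√330)) · (-2) = -37√330/330 m/s
The boat approaches at 37√330/330 ≈ 2.037 m/s.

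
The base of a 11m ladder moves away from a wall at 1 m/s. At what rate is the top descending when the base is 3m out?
3√7/28 ≈ 0.2835 m/s

x² + y² = 11²
2x·dx/dt + 2y·dy/dt = 0
dy/dt = -x/y · dx/dt = -3/(4√7) · 1 = -3√7/28 m/s
The top is descending at 3√7/28 ≈ 0.2835 m/s.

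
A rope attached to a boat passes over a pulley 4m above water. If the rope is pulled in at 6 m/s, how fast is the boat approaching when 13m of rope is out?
26√17/17 ≈ 6.306 m/s

rope² = x² + 4²
x = √(13² - 4²) = 3√17
dx/dt = (rope/x) · d(rope)/dt = (13/(3√17)) · (-6) = -26√17/17 m/s
The boat approaches at 26√17/17 ≈ 6.306 m/s.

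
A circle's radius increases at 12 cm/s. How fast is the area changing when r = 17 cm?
408π cm²/s

A = πr²
dA/dt = 2πr · dr/dt = 2π(17)(12) = 408π cm²/s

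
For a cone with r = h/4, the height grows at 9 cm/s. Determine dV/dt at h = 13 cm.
1521π/16 cm³/s

V = (1/3)π(h/4)²h = πh³/48
dV/dt = πh²/16 · 9
At h = 13: dV/dt = 1521π/16 cm³/s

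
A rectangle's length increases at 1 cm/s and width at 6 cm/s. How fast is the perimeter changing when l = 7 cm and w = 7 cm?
14 cm/s

P = 2(l + w)
dP/dt = 2(dl/dt + dw/dt) = 2(1 + 6) = 14 cm/s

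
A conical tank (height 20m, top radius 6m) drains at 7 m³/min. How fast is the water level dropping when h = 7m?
100/(63π) ≈ 0.5053 m/min

r/h = 6/20, so r = (3/10)h
V = (1/3)πr²h = (1/3)π((3/10)h)²h = (3/100)πh³
dV/dh = (9/100)πh²
dh/dt = (dV/dt)/(dV/dh) = -7/((9/100)π·7²) = -100/(63π) m/min
The level is dropping at 100/(63π) ≈ 0.5053 m/min.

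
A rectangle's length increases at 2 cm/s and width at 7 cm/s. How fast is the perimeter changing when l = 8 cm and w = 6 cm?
18 cm/s

P = 2(l + w)
dP/dt = 2(dl/dt + dw/dt) = 2(2 + 7) = 18 cm/s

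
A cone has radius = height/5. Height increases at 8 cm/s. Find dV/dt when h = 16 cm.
2048π/25 cm³/s

V = (1/3)π(h/5)²h = πh³/75
dV/dt = πh²/25 · 8
At h = 16: dV/dt = 2048π/25 cm³/s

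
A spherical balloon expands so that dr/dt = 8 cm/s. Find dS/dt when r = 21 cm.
1344π cm²/s

S = 4πr²
dS/dt = dS/dr · dr/dt = 8πr · 8
At r = 21: dS/dt = 1344π cm²/s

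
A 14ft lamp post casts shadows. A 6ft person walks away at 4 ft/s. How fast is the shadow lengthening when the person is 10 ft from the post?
3 ft/s

By similar triangles: 14/(x+s) = 6/s
Solving: s = 6x/8
ds/dt = 6/8 · dx/dt = 3/4 · 4 = 3 ft/s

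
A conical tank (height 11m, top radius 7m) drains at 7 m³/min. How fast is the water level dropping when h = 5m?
121/(175π) ≈ 0.2201 m/min

r/h = 7/11, so r = (7/11)h
V = (1/3)πr²h = (1/3)π((7/11)h)²h = (49/363)πh³
dV/dh = (49/121)πh²
dh/dt = (dV/dt)/(dV/dh) = -7/((49/121)π·5²) = -121/(175π) m/min
The level is dropping at 121/(175π) ≈ 0.2201 m/min.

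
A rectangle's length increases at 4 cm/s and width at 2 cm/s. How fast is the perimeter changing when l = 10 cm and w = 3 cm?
12 cm/s

P = 2(l + w)
dP/dt = 2(dl/dt + dw/dt) = 2(4 + 2) = 12 cm/s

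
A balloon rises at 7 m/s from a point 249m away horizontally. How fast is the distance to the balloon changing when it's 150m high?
350√9389/9389 ≈ 3.612 m/s

z² = 249² + y²
z = √(249² + 150²) = 3√9389
dz/dt = y/z · dy/dt = 150/(3√9389) · 7 = 350√9389/9389 ≈ 3.612 m/s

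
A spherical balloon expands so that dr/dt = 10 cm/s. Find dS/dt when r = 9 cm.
720π cm²/s

S = 4πr²
dS/dt = dS/dr · dr/dt = 8πr · 10
At r = 9: dS/dt = 720π cm²/s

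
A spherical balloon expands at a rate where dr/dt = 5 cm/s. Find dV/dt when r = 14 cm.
3920π cm³/s

V = (4/3)πr³
dV/dt = dV/dr · dr/dt = 4πr² · 5
At r = 14: dV/dt = 3920π cm³/s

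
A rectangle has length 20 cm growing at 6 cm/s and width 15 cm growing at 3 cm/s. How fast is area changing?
150 cm²/s

A = lw
dA/dt = w·dl/dt + l·dw/dt = 15·6 + 20·3 = 150 cm²/s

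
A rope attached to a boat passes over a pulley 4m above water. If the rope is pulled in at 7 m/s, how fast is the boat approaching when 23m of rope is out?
161√57/171 ≈ 7.108 m/s

rope² = x² + 4²
x = √(23² - 4²) = 3√57
dx/dt = (rope/x) · d(rope)/dt = (23/(3√57)) · (-7) = -161√57/171 m/s
The boat approaches at 161√57/171 ≈ 7.108 m/s.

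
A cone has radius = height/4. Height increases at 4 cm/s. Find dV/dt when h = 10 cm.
25π cm³/s

V = (1/3)π(h/4)²h = πh³/48
dV/dt = πh²/16 · 4
At h = 10: dV/dt = 25π cm³/s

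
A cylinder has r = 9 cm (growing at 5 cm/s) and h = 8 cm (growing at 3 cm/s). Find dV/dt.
963π cm³/s

V = πr²h
dV/dt = 2πrh·dr/dt + πr²·dh/dt
= 2π(9)(8)(5) + π(9)²(3)
= 963π cm³/s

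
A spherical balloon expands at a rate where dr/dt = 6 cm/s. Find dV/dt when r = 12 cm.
3456π cm³/s

V = (4/3)πr³
dV/dt = dV/dr · dr/dt = 4πr² · 6
At r = 12: dV/dt = 3456π cm³/s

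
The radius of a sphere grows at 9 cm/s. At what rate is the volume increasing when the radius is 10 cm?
3600π cm³/s

V = (4/3)πr³
dV/dt = dV/dr · dr/dt = 4πr² · 9
At r = 10: dV/dt = 3600π cm³/s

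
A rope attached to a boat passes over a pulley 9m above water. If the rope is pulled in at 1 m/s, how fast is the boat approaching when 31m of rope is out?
31√55/220 ≈ 1.045 m/s

rope² = x² + 9²
x = √(31² - 9²) = 4√55
dx/dt = (rope/x) · d(rope)/dt = (31/(4√55)) · (-1) = -31√55/220 m/s
The boat approaches at 31√55/220 ≈ 1.045 m/s.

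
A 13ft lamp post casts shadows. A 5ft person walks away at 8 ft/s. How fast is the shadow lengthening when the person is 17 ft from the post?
5 ft/s

By similar triangles: 13/(x+s) = 5/s
Solving: s = 5x/8
ds/dt = 5/8 · dx/dt = 5/8 · 8 = 5 ft/s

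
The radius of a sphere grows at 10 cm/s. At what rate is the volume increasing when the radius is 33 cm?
43560π cm³/s

V = (4/3)πr³
dV/dt = dV/dr · dr/dt = 4πr² · 10
At r = 33: dV/dt = 43560π cm³/s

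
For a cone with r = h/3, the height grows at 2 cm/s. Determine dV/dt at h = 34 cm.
2312π/9 cm³/s

V = (1/3)π(h/3)²h = πh³/27
dV/dt = πh²/9 · 2
At h = 34: dV/dt = 2312π/9 cm³/s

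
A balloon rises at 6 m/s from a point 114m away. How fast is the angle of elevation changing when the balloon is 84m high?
0.034111 rad/s

tan(θ) = y/114
sec²(θ) · dθ/dt = (1/114) · dy/dt
dθ/dt = cos²(θ)/114 · 6 = 114/(114² + 84²) · 6
dθ/dt = 0.034111 rad/s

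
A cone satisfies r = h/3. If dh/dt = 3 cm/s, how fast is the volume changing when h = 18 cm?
108π cm³/s

V = (1/3)π(h/3)²h = πh³/27
dV/dt = πh²/9 · 3
At h = 18: dV/dt = 108π cm³/s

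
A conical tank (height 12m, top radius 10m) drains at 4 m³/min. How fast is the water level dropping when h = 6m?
4/(25π) ≈ 0.05093 m/min

r/h = 10/12, so r = (5/6)h
V = (1/3)πr²h = (1/3)π((5/6)h)²h = (25/108)πh³
dV/dh = (25/36)πh²
dh/dt = (dV/dt)/(dV/dh) = -4/((25/36)π·6²) = -4/(25π) m/min
The level is dropping at 4/(25π) ≈ 0.05093 m/min.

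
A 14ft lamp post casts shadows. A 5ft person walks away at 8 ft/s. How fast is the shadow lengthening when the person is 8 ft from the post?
40/9 ft/s

By similar triangles: 14/(x+s) = 5/s
Solving: s = 5x/9
ds/dt = 5/9 · dx/dt = 5/9 · 8 = 40/9 ft/s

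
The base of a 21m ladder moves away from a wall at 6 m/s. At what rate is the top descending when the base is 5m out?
15√26/52 ≈ 1.471 m/s

x² + y² = 21²
2x·dx/dt + 2y·dy/dt = 0
dy/dt = -x/y · dx/dt = -5/(4√26) · 6 = -15√26/52 m/s
The top is descending at 15√26/52 ≈ 1.471 m/s.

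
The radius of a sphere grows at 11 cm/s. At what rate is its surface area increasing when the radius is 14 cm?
1232π cm²/s

S = 4πr²
dS/dt = dS/dr · dr/dt = 8πr · 11
At r = 14: dS/dt = 1232π cm²/s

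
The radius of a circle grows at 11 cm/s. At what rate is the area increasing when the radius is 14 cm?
308π cm²/s

A = πr²
dA/dt = 2πr · dr/dt = 2π(14)(11) = 308π cm²/s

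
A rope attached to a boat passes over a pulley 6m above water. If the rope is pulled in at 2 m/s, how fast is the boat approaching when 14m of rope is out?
7√10/10 ≈ 2.214 m/s

rope² = x² + 6²
x = √(14² - 6²) = 4√10
dx/dt = (rope/x) · d(rope)/dt = (14/(4√10)) · (-2) = -7√10/10 m/s
The boat approaches at 7√10/10 ≈ 2.214 m/s.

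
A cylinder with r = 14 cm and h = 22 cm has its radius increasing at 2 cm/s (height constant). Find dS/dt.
200π cm²/s

S = 2πrh + 2πr² (lateral + bases)
dS/dt = (2πh + 4πr)·dr/dt = (2π·22 + 4π·14)·2
= 200π cm²/s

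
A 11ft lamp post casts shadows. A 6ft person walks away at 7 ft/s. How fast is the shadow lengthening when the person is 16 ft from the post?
42/5 ft/s

By similar triangles: 11/(x+s) = 6/s
Solving: s = 6x/5
ds/dt = 6/5 · dx/dt = 6/5 · 7 = 42/5 ft/s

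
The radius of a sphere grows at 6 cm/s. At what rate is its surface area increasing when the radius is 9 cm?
432π cm²/s

S = 4πr²
dS/dt = dS/dr · dr/dt = 8πr · 6
At r = 9: dS/dt = 432π cm²/s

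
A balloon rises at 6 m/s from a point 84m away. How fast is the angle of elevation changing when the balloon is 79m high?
0.037903 rad/s

tan(θ) = y/84
sec²(θ) · dθ/dt = (1/84) · dy/dt
dθ/dt = cos²(θ)/84 · 6 = 84/(84² + 79²) · 6
dθ/dt = 0.037903 rad/s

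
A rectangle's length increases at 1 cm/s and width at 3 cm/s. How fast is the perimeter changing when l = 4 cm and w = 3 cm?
8 cm/s

P = 2(l + w)
dP/dt = 2(dl/dt + dw/dt) = 2(1 + 3) = 8 cm/s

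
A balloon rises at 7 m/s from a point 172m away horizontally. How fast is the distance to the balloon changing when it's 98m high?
343√9797/9797 ≈ 3.465 m/s

z² = 172² + y²
z = √(172² + 98²) = 2√9797
dz/dt = y/z · dy/dt = 98/(2√9797) · 7 = 343√9797/9797 ≈ 3.465 m/s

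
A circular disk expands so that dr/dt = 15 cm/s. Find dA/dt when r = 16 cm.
480π cm²/s

A = πr²
dA/dt = 2πr · dr/dt = 2π(16)(15) = 480π cm²/s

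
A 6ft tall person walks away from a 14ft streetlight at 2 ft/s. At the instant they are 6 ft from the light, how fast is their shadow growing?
3/2 ft/s

By similar triangles: 14/(x+s) = 6/s
Solving: s = 6x/8
ds/dt = 6/8 · dx/dt = 3/4 · 2 = 3/2 ft/s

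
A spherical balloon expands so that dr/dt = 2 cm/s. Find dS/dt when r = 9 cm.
144π cm²/s

S = 4πr²
dS/dt = dS/dr · dr/dt = 8πr · 2
At r = 9: dS/dt = 144π cm²/s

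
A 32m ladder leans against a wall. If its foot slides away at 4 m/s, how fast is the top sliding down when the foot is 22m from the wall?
44√15/45 ≈ 3.787 m/s

x² + y² = 32²
2x·dx/dt + 2y·dy/dt = 0
dy/dt = -x/y · dx/dt = -22/(6√15) · 4 = -44√15/45 m/s
The top is descending at 44√15/45 ≈ 3.787 m/s.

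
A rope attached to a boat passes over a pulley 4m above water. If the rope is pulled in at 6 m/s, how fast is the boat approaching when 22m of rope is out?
22√13/13 ≈ 6.102 m/s

rope² = x² + 4²
x = √(22² - 4²) = 6√13
dx/dt = (rope/x) · d(rope)/dt = (22/(6√13)) · (-6) = -22√13/13 m/s
The boat approaches at 22√13/13 ≈ 6.102 m/s.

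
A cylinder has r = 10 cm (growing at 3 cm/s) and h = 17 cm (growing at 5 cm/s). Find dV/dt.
1520π cm³/s

V = πr²h
dV/dt = 2πrh·dr/dt + πr²·dh/dt
= 2π(10)(17)(3) + π(10)²(5)
= 1520π cm³/s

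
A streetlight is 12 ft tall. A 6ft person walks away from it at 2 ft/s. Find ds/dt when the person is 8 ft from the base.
2 ft/s

By similar triangles: 12/(x+s) = 6/s
Solving: s = 6x/6
ds/dt = 6/6 · dx/dt = 1 · 2 = 2 ft/s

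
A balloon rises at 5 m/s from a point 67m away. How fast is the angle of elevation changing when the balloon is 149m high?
0.012552 rad/s

tan(θ) = y/67
sec²(θ) · dθ/dt = (1/67) · dy/dt
dθ/dt = cos²(θ)/67 · 5 = 67/(67² + 149²) · 5
dθ/dt = 0.012552 rad/s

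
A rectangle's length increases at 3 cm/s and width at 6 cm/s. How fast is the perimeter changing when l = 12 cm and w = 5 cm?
18 cm/s

P = 2(l + w)
dP/dt = 2(dl/dt + dw/dt) = 2(3 + 6) = 18 cm/s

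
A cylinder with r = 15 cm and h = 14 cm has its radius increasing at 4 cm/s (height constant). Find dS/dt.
352π cm²/s

S = 2πrh + 2πr² (lateral + bases)
dS/dt = (2πh + 4πr)·dr/dt = (2π·14 + 4π·15)·4
= 352π cm²/s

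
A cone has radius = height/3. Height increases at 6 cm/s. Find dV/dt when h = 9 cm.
54π cm³/s

V = (1/3)π(h/3)²h = πh³/27
dV/dt = πh²/9 · 6
At h = 9: dV/dt = 54π cm³/s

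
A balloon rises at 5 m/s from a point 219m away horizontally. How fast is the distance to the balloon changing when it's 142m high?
142√109/545 ≈ 2.72 m/s

z² = 219² + y²
z = √(219² + 142²) = 25√109
dz/dt = y/z · dy/dt = 142/(25√109) · 5 = 142√109/545 ≈ 2.72 m/s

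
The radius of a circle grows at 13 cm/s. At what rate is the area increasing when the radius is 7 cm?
182π cm²/s

A = πr²
dA/dt = 2πr · dr/dt = 2π(7)(13) = 182π cm²/s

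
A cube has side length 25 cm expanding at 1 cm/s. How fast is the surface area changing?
300 cm²/s

A = 6s²
dA/dt = 12s · ds/dt = 12·25·1 = 300 cm²/s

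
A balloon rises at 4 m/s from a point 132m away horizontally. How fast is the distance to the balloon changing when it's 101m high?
404√1105/5525 ≈ 2.431 m/s

z² = 132² + y²
z = √(132² + 101²) = 5√1105
dz/dt = y/z · dy/dt = 101/(5√1105) · 4 = 404√1105/5525 ≈ 2.431 m/s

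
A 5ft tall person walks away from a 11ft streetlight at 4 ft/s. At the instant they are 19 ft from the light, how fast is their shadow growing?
10/3 ft/s

By similar triangles: 11/(x+s) = 5/s
Solving: s = 5x/6
ds/dt = 5/6 · dx/dt = 5/6 · 4 = 10/3 ft/s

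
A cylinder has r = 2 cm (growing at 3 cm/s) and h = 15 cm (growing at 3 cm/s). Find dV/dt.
192π cm³/s

V = πr²h
dV/dt = 2πrh·dr/dt + πr²·dh/dt
= 2π(2)(15)(3) + π(2)²(3)
= 192π cm³/s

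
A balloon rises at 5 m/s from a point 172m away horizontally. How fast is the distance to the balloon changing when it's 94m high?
47√9605/1921 ≈ 2.398 m/s

z² = 172² + y²
z = √(172² + 94²) = 2√9605
dz/dt = y/z · dy/dt = 94/(2√9605) · 5 = 47√9605/1921 ≈ 2.398 m/s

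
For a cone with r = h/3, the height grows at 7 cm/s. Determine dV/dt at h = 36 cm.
1008π cm³/s

V = (1/3)π(h/3)²h = πh³/27
dV/dt = πh²/9 · 7
At h = 36: dV/dt = 1008π cm³/s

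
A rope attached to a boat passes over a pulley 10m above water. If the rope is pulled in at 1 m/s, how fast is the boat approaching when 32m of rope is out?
16√231/231 ≈ 1.053 m/s

rope² = x² + 10²
x = √(32² - 10²) = 2√231
dx/dt = (rope/x) · d(rope)/dt = (32/(2√231)) · (-1) = -16√231/231 m/s
The boat approaches at 16√231/231 ≈ 1.053 m/s.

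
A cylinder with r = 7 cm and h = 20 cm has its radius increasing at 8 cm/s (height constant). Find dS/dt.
544π cm²/s

S = 2πrh + 2πr² (lateral + bases)
dS/dt = (2πh + 4πr)·dr/dt = (2π·20 + 4π·7)·8
= 544π cm²/s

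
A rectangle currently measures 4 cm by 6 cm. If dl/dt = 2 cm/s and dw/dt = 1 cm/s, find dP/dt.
6 cm/s

P = 2(l + w)
dP/dt = 2(dl/dt + dw/dt) = 2(2 + 1) = 6 cm/s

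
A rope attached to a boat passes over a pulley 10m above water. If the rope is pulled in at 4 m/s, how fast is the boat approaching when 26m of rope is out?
13/3 ≈ 4.333 m/s

rope² = x² + 10²
x = √(26² - 10²) = 24
dx/dt = (rope/x) · d(rope)/dt = (26/24) · (-4) = -13/3 m/s
The boat approaches at 13/3 ≈ 4.333 m/s.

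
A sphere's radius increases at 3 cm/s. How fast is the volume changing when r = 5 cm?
300π cm³/s

V = (4/3)πr³
dV/dt = dV/dr · dr/dt = 4πr² · 3
At r = 5: dV/dt = 300π cm³/s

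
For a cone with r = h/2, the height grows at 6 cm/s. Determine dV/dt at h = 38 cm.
2166π cm³/s

V = (1/3)π(h/2)²h = πh³/12
dV/dt = πh²/4 · 6
At h = 38: dV/dt = 2166π cm³/s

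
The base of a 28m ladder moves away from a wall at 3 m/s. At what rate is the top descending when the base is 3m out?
9√31/155 ≈ 0.3233 m/s

x² + y² = 28²
2x·dx/dt + 2y·dy/dt = 0
dy/dt = -x/y · dx/dt = -3/(5√31) · 3 = -9√31/155 m/s
The top is descending at 9√31/155 ≈ 0.3233 m/s.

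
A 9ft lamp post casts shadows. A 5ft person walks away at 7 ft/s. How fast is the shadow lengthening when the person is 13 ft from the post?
35/4 ft/s

By similar triangles: 9/(x+s) = 5/s
Solving: s = 5x/4
ds/dt = 5/4 · dx/dt = 5/4 · 7 = 35/4 ft/s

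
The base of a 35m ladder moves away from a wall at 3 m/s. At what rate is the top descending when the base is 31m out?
31√66/44 ≈ 5.724 m/s

x² + y² = 35²
2x·dx/dt + 2y·dy/dt = 0
dy/dt = -x/y · dx/dt = -31/(2√66) · 3 = -31√66/44 m/s
The top is descending at 31√66/44 ≈ 5.724 m/s.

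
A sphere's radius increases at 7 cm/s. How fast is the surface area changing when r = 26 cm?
1456π cm²/s

S = 4πr²
dS/dt = dS/dr · dr/dt = 8πr · 7
At r = 26: dS/dt = 1456π cm²/s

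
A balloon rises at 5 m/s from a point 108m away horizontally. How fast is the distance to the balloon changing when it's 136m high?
34√1885/377 ≈ 3.916 m/s

z² = 108² + y²
z = √(108² + 136²) = 4√1885
dz/dt = y/z · dy/dt = 136/(4√1885) · 5 = 34√1885/377 ≈ 3.916 m/s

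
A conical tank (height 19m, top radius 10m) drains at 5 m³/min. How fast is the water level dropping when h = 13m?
361/(3380π) ≈ 0.034 m/min

r/h = 10/19, so r = (10/19)h
V = (1/3)πr²h = (1/3)π((10/19)h)²h = (100/1083)πh³
dV/dh = (100/361)πh²
dh/dt = (dV/dt)/(dV/dh) = -5/((100/361)π·13²) = -361/(3380π) m/min
The level is dropping at 361/(3380π) ≈ 0.034 m/min.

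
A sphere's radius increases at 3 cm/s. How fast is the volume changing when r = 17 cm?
3468π cm³/s

V = (4/3)πr³
dV/dt = dV/dr · dr/dt = 4πr² · 3
At r = 17: dV/dt = 3468π cm³/s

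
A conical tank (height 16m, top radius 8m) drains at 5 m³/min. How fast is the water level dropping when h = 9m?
20/(81π) ≈ 0.0786 m/min

r/h = 8/16, so r = (1/2)h
V = (1/3)πr²h = (1/3)π((1/2)h)²h = (1/12)πh³
dV/dh = (1/4)πh²
dh/dt = (dV/dt)/(dV/dh) = -5/((1/4)π·9²) = -20/(81π) m/min
The level is dropping at 20/(81π) ≈ 0.0786 m/min.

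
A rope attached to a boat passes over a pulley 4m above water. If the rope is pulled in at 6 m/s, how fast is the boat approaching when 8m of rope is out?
4√3 ≈ 6.928 m/s

rope² = x² + 4²
x = √(8² - 4²) = 4√3
dx/dt = (rope/x) · d(rope)/dt = (8/(4√3)) · (-6) = -4√3 m/s
The boat approaches at 4√3 ≈ 6.928 m/s.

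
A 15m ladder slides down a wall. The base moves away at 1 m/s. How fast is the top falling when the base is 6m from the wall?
2√21/21 ≈ 0.4364 m/s

x² + y² = 15²
2x·dx/dt + 2y·dy/dt = 0
dy/dt = -x/y · dx/dt = -6/(3√21) · 1 = -2√21/21 m/s
The top is descending at 2√21/21 ≈ 0.4364 m/s.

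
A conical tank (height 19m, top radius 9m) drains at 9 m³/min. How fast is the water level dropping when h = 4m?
361/(144π) ≈ 0.798 m/min

r/h = 9/19, so r = (9/19)h
V = (1/3)πr²h = (1/3)π((9/19)h)²h = (27/361)πh³
dV/dh = (81/361)πh²
dh/dt = (dV/dt)/(dV/dh) = -9/((81/361)π·4²) = -361/(144π) m/min
The level is dropping at 361/(144π) ≈ 0.798 m/min.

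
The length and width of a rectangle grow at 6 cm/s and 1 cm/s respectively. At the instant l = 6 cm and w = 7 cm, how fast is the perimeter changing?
14 cm/s

P = 2(l + w)
dP/dt = 2(dl/dt + dw/dt) = 2(6 + 1) = 14 cm/s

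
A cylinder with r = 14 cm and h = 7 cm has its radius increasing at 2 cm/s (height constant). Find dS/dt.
140π cm²/s

S = 2πrh + 2πr² (lateral + bases)
dS/dt = (2πh + 4πr)·dr/dt = (2π·7 + 4π·14)·2
= 140π cm²/s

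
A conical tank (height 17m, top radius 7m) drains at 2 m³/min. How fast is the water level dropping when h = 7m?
578/(2401π) ≈ 0.07663 m/min

r/h = 7/17, so r = (7/17)h
V = (1/3)πr²h = (1/3)π((7/17)h)²h = (49/867)πh³
dV/dh = (49/289)πh²
dh/dt = (dV/dt)/(dV/dh) = -2/((49/289)π·7²) = -578/(2401π) m/min
The level is dropping at 578/(2401π) ≈ 0.07663 m/min.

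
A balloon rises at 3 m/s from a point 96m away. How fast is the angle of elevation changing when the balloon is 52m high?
0.024161 rad/s

tan(θ) = y/96
sec²(θ) · dθ/dt = (1/96) · dy/dt
dθ/dt = cos²(θ)/96 · 3 = 96/(96² + 52²) · 3
dθ/dt = 0.024161 rad/s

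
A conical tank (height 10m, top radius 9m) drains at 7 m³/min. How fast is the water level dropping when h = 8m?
175/(1296π) ≈ 0.04298 m/min

r/h = 9/10, so r = (9/10)h
V = (1/3)πr²h = (1/3)π((9/10)h)²h = (27/100)πh³
dV/dh = (81/100)πh²
dh/dt = (dV/dt)/(dV/dh) = -7/((81/100)π·8²) = -175/(1296π) m/min
The level is dropping at 175/(1296π) ≈ 0.04298 m/min.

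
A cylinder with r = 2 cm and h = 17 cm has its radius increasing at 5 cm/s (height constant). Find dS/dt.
210π cm²/s

S = 2πrh + 2πr² (lateral + bases)
dS/dt = (2πh + 4πr)·dr/dt = (2π·17 + 4π·2)·5
= 210π cm²/s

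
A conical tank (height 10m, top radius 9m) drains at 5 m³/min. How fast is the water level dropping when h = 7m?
500/(3969π) ≈ 0.0401 m/min

r/h = 9/10, so r = (9/10)h
V = (1/3)πr²h = (1/3)π((9/10)h)²h = (27/100)πh³
dV/dh = (81/100)πh²
dh/dt = (dV/dt)/(dV/dh) = -5/((81/100)π·7²) = -500/(3969π) m/min
The level is dropping at 500/(3969π) ≈ 0.0401 m/min.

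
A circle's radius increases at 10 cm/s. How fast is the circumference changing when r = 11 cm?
20π cm/s

C = 2πr
dC/dt = 2π · dr/dt = 2π · 10 = 20π cm/s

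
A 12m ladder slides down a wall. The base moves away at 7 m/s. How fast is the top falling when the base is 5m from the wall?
5√119/17 ≈ 3.208 m/s

x² + y² = 12²
2x·dx/dt + 2y·dy/dt = 0
dy/dt = -x/y · dx/dt = -5/√119 · 7 = -5√119/17 m/s
The top is descending at 5√119/17 ≈ 3.208 m/s.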